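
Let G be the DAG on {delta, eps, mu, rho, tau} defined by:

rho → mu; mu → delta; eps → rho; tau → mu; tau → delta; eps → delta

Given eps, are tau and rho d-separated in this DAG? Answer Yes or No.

4 paths connect tau and rho; each must be blocked for d-separation to hold:
Path 1: tau → delta ← mu ← rho
  delta is a collider here and neither delta nor any of its descendants is conditioned on, so the collider stays closed — the path is blocked at delta.
Path 2: tau → delta ← eps → rho
  delta is a collider here and neither delta nor any of its descendants is conditioned on, so the collider stays closed — the path is blocked at delta.
Path 3: tau → mu → delta ← eps → rho
  delta is a collider here and neither delta nor any of its descendants is conditioned on, so the collider stays closed — the path is blocked at delta.
Path 4: tau → mu ← rho
  mu is a collider here and neither mu nor any of its descendants is conditioned on, so the collider stays closed — the path is blocked at mu.
Since every path is blocked, d-separation holds.

Yes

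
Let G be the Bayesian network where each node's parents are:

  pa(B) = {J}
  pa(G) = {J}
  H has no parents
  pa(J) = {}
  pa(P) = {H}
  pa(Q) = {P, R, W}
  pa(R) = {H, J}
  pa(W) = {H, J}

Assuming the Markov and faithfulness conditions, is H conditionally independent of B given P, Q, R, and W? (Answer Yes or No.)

No

There are 6 undirected paths between H and B; checking each against the conditioning set {P, Q, R, W}:
Path 1: H → W → Q ← R ← J → B
  W is a chain here and W is conditioned on, so the path is blocked at W.
Path 2: H → W ← J → B
  W is a collider and W is conditioned on, which opens it; J is a fork and J is not conditioned on — no node blocks this path, so it is active.
Path 3: H → R → Q ← W ← J → B
  R is a chain here and R is conditioned on, so the path is blocked at R.
Path 4: H → R ← J → B
  R is a collider and R is conditioned on, which opens it; J is a fork and J is not conditioned on — no node blocks this path, so it is active.
Path 5: H → P → Q ← W ← J → B
  P is a chain here and P is conditioned on, so the path is blocked at P.
Path 6: H → P → Q ← R ← J → B
  P is a chain here and P is conditioned on, so the path is blocked at P.
Since the path H → W ← J → B is active, H and B are not d-separated given {P, Q, R, W}.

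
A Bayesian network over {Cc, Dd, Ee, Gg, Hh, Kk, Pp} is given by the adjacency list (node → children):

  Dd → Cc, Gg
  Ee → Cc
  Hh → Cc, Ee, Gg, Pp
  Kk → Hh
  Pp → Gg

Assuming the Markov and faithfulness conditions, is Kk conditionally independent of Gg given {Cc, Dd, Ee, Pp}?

4 paths connect Kk and Gg; each must be blocked for d-separation to hold:
Path 1: Kk → Hh → Ee → Cc ← Dd → Gg
  Ee is a chain here and Ee is conditioned on, so the path is blocked at Ee.
Path 2: Kk → Hh → Cc ← Dd → Gg
  Dd is a fork here and Dd is conditioned on, so the path is blocked at Dd.
Path 3: Kk → Hh → Gg
  Hh is a chain and Hh is not conditioned on — no node blocks this path, so it is active.
Path 4: Kk → Hh → Pp → Gg
  Pp is a chain here and Pp is conditioned on, so the path is blocked at Pp.
Because an active path exists, Kk and Gg are not d-separated.

No — Kk and Gg are not d-separated given {Cc, Dd, Ee, Pp}.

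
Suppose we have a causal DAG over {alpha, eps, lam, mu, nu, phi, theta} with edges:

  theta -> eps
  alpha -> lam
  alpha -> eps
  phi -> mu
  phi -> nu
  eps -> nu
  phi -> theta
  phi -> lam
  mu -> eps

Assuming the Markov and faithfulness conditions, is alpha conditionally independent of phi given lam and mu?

We examine all 4 paths between alpha and phi:
Path 1: alpha → eps ← mu ← phi
  eps is a collider here and neither eps nor any of its descendants is conditioned on, so the collider stays closed — the path is blocked at eps.
Path 2: alpha → eps ← theta ← phi
  eps is a collider here and neither eps nor any of its descendants is conditioned on, so the collider stays closed — the path is blocked at eps.
Path 3: alpha → eps → nu ← phi
  nu is a collider here and neither nu nor any of its descendants is conditioned on, so the collider stays closed — the path is blocked at nu.
Path 4: alpha → lam ← phi
  lam is a collider and lam is conditioned on, which opens it — no node blocks this path, so it is active.
At least one path is unblocked, so d-separation fails.

No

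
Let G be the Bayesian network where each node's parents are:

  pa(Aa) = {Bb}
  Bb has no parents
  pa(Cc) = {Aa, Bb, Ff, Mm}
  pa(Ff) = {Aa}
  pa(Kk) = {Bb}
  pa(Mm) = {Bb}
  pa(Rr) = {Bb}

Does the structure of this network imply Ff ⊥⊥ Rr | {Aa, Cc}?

No — Ff and Rr are not d-separated given {Aa, Cc}.

We examine all 6 paths between Ff and Rr:
Path 1: Ff ← Aa ← Bb → Rr
  Aa is a chain here and Aa is conditioned on, so the path is blocked at Aa.
Path 2: Ff ← Aa → Cc ← Bb → Rr
  Aa is a fork here and Aa is conditioned on, so the path is blocked at Aa.
Path 3: Ff ← Aa → Cc ← Mm ← Bb → Rr
  Aa is a fork here and Aa is conditioned on, so the path is blocked at Aa.
Path 4: Ff → Cc ← Aa ← Bb → Rr
  Aa is a chain here and Aa is conditioned on, so the path is blocked at Aa.
Path 5: Ff → Cc ← Bb → Rr
  Cc is a collider and Cc is conditioned on, which opens it; Bb is a fork and Bb is not conditioned on — no node blocks this path, so it is active.
Path 6: Ff → Cc ← Mm ← Bb → Rr
  Cc is a collider and Cc is conditioned on, which opens it; Mm is a chain and Mm is not conditioned on; Bb is a fork and Bb is not conditioned on — no node blocks this path, so it is active.
At least one path is unblocked, so d-separation fails.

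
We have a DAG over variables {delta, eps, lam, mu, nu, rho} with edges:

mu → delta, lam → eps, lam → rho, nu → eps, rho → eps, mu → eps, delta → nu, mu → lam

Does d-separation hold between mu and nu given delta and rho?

Yes — mu and nu are d-separated given {delta, rho}.

Enumerating the 4 paths from mu to nu and testing each for blocking by {delta, rho}:
  1. mu → lam → eps ← nu — lam:chain[open]; eps:collider[blocks] ⇒ blocked
  2. mu → lam → rho → eps ← nu — lam:chain[open]; rho:chain[blocks]; eps:collider[blocks] ⇒ blocked
  3. mu → delta → nu — delta:chain[blocks] ⇒ blocked
  4. mu → eps ← nu — eps:collider[blocks] ⇒ blocked
All paths are blocked; mu ⊥ nu | {delta, rho} holds.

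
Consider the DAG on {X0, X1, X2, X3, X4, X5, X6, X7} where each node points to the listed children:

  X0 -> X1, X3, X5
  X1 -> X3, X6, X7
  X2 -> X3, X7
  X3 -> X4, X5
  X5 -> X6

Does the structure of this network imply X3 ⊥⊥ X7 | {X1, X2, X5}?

6 paths connect X3 and X7; each must be blocked for d-separation to hold:
Path 1: X3 ← X1 → X7
  X1 is a fork here and X1 is conditioned on, so the path is blocked at X1.
Path 2: X3 ← X0 → X1 → X7
  X1 is a chain here and X1 is conditioned on, so the path is blocked at X1.
Path 3: X3 ← X0 → X5 → X6 ← X1 → X7
  X5 is a chain here and X5 is conditioned on, so the path is blocked at X5.
Path 4: X3 ← X2 → X7
  X2 is a fork here and X2 is conditioned on, so the path is blocked at X2.
Path 5: X3 → X5 ← X0 → X1 → X7
  X1 is a chain here and X1 is conditioned on, so the path is blocked at X1.
Path 6: X3 → X5 → X6 ← X1 → X7
  X5 is a chain here and X5 is conditioned on, so the path is blocked at X5.
Every path is blocked, so X3 and X7 are d-separated given {X1, X2, X5}.

Yes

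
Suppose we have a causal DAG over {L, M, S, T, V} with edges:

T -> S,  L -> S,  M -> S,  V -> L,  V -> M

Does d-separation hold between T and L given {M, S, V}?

No

We examine all 2 paths between T and L:
  1. T → S ← M ← V → L — S:collider[open]; M:chain[blocks]; V:fork[blocks] ⇒ blocked
  2. T → S ← L — S:collider[open] ⇒ active
Because an active path exists, T and L are not d-separated.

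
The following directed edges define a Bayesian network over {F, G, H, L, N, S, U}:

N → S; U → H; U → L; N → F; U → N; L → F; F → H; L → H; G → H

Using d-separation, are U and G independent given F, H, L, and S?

There are 5 undirected paths between U and G; checking each against the conditioning set {F, H, L, S}:
Path 1: U → N → F ← L → H ← G
  L is a fork here and L is conditioned on, so the path is blocked at L.
Path 2: U → N → F → H ← G
  F is a chain here and F is conditioned on, so the path is blocked at F.
Path 3: U → L → F → H ← G
  L is a chain here and L is conditioned on, so the path is blocked at L.
Path 4: U → L → H ← G
  L is a chain here and L is conditioned on, so the path is blocked at L.
Path 5: U → H ← G
  H is a collider and H is conditioned on, which opens it — no node blocks this path, so it is active.
Since the path U → H ← G is active, U and G are not d-separated given {F, H, L, S}.

No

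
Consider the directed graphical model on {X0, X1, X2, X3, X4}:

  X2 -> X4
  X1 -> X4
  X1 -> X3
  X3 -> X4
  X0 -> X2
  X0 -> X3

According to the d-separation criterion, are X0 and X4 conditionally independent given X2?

No

3 paths connect X0 and X4; each must be blocked for d-separation to hold:
Path 1: X0 → X3 ← X1 → X4
  X3 is a collider here and neither X3 nor any of its descendants is conditioned on, so the collider stays closed — the path is blocked at X3.
Path 2: X0 → X3 → X4
  X3 is a chain and X3 is not conditioned on — no node blocks this path, so it is active.
Path 3: X0 → X2 → X4
  X2 is a chain here and X2 is conditioned on, so the path is blocked at X2.
Since the path X0 → X3 → X4 is active, X0 and X4 are not d-separated given {X2}.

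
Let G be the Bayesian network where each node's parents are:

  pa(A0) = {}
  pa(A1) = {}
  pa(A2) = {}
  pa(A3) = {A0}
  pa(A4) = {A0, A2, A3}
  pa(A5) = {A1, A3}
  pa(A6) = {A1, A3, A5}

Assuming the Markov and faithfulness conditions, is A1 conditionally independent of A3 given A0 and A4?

There are 4 undirected paths between A1 and A3; checking each against the conditioning set {A0, A4}:
Path 1: A1 → A5 ← A3
  A5 is a collider here and neither A5 nor any of its descendants is conditioned on, so the collider stays closed — the path is blocked at A5.
Path 2: A1 → A5 → A6 ← A3
  A6 is a collider here and neither A6 nor any of its descendants is conditioned on, so the collider stays closed — the path is blocked at A6.
Path 3: A1 → A6 ← A3
  A6 is a collider here and neither A6 nor any of its descendants is conditioned on, so the collider stays closed — the path is blocked at A6.
Path 4: A1 → A6 ← A5 ← A3
  A6 is a collider here and neither A6 nor any of its descendants is conditioned on, so the collider stays closed — the path is blocked at A6.
Since every path is blocked, d-separation holds.

Yes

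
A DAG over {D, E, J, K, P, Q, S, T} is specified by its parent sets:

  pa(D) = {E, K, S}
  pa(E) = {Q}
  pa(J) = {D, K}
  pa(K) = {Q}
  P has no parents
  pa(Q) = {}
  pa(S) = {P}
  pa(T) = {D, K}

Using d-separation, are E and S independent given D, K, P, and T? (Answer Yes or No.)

No

4 paths connect E and S; each must be blocked for d-separation to hold:
Path 1: E ← Q → K → J ← D ← S
  K is a chain here and K is conditioned on, so the path is blocked at K.
Path 2: E ← Q → K → D ← S
  K is a chain here and K is conditioned on, so the path is blocked at K.
Path 3: E ← Q → K → T ← D ← S
  K is a chain here and K is conditioned on, so the path is blocked at K.
Path 4: E → D ← S
  D is a collider and D is conditioned on, which opens it — no node blocks this path, so it is active.
Since the path E → D ← S is active, E and S are not d-separated given {D, K, P, T}.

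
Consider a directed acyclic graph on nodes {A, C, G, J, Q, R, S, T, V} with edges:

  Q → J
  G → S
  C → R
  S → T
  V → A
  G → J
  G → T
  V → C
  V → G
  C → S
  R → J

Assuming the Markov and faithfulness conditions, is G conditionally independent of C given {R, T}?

No

We examine all 4 paths between G and C:
  1. G → S ← C — S:collider[open] ⇒ active
  2. G → T ← S ← C — T:collider[open]; S:chain[open] ⇒ active
  3. G ← V → C — V:fork[open] ⇒ active
  4. G → J ← R ← C — J:collider[blocks]; R:chain[blocks] ⇒ blocked
At least one path is unblocked, so d-separation fails.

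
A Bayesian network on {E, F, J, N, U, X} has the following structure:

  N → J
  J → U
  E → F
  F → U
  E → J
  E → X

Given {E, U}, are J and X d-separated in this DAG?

There are 2 undirected paths between J and X; checking each against the conditioning set {E, U}:
  1. J ← E → X — E:fork[blocks] ⇒ blocked
  2. J → U ← F ← E → X — U:collider[open]; F:chain[open]; E:fork[blocks] ⇒ blocked
All paths are blocked; J ⊥ X | {E, U} holds.

Yes — J and X are d-separated given {E, U}.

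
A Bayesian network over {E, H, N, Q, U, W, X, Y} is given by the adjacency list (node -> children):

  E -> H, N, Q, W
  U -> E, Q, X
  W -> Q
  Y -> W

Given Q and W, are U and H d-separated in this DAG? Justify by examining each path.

No — U and H are not d-separated given {Q, W}.

3 paths connect U and H; each must be blocked for d-separation to hold:
  1. U → E → H — E:chain[open] ⇒ active
  2. U → Q ← W ← E → H — Q:collider[open]; W:chain[blocks]; E:fork[open] ⇒ blocked
  3. U → Q ← E → H — Q:collider[open]; E:fork[open] ⇒ active
At least one path is unblocked, so d-separation fails.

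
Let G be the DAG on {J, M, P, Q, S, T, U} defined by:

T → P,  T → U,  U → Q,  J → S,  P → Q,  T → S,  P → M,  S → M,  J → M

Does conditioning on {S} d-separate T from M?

No — T and M are not d-separated given {S}.

4 paths connect T and M; each must be blocked for d-separation to hold:
Path 1: T → P → M
  P is a chain and P is not conditioned on — no node blocks this path, so it is active.
Path 2: T → U → Q ← P → M
  Q is a collider here and neither Q nor any of its descendants is conditioned on, so the collider stays closed — the path is blocked at Q.
Path 3: T → S → M
  S is a chain here and S is conditioned on, so the path is blocked at S.
Path 4: T → S ← J → M
  S is a collider and S is conditioned on, which opens it; J is a fork and J is not conditioned on — no node blocks this path, so it is active.
Because an active path exists, T and M are not d-separated.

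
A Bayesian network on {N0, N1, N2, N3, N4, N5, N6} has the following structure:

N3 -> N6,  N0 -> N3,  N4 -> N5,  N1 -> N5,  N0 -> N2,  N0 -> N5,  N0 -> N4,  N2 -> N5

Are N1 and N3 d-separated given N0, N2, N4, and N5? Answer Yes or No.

Yes — N1 and N3 are d-separated given {N0, N2, N4, N5}.

Enumerating the 3 paths from N1 to N3 and testing each for blocking by {N0, N2, N4, N5}:
  1. N1 → N5 ← N0 → N3 — N5:collider[open]; N0:fork[blocks] ⇒ blocked
  2. N1 → N5 ← N4 ← N0 → N3 — N5:collider[open]; N4:chain[blocks]; N0:fork[blocks] ⇒ blocked
  3. N1 → N5 ← N2 ← N0 → N3 — N5:collider[open]; N2:chain[blocks]; N0:fork[blocks] ⇒ blocked
Every path is blocked, so N1 and N3 are d-separated given {N0, N2, N4, N5}.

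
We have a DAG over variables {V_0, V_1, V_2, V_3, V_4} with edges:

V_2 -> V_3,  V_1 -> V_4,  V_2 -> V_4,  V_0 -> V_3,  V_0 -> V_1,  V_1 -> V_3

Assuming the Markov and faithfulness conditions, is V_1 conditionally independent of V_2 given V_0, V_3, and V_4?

3 paths connect V_1 and V_2; each must be blocked for d-separation to hold:
  1. V_1 → V_4 ← V_2 — V_4:collider[open] ⇒ active
  2. V_1 → V_3 ← V_2 — V_3:collider[open] ⇒ active
  3. V_1 ← V_0 → V_3 ← V_2 — V_0:fork[blocks]; V_3:collider[open] ⇒ blocked
Since the path V_1 → V_4 ← V_2 is active, V_1 and V_2 are not d-separated given {V_0, V_3, V_4}.

No — V_1 and V_2 are not d-separated given {V_0, V_3, V_4}.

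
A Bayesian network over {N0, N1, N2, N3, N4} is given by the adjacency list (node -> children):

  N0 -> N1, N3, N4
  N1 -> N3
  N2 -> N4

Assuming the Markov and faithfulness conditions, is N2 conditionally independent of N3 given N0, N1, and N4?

There are 2 undirected paths between N2 and N3; checking each against the conditioning set {N0, N1, N4}:
Path 1: N2 → N4 ← N0 → N3
  N0 is a fork here and N0 is conditioned on, so the path is blocked at N0.
Path 2: N2 → N4 ← N0 → N1 → N3
  N0 is a fork here and N0 is conditioned on, so the path is blocked at N0.
All paths are blocked; N2 ⊥ N3 | {N0, N1, N4} holds.

Yes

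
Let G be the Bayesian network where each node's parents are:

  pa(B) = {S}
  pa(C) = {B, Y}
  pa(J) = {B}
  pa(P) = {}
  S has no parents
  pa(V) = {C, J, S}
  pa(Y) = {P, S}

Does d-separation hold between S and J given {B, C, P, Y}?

We examine all 6 paths between S and J:
  1. S → B → J — B:chain[blocks] ⇒ blocked
  2. S → B → C → V ← J — B:chain[blocks]; C:chain[blocks]; V:collider[blocks] ⇒ blocked
  3. S → V ← J — V:collider[blocks] ⇒ blocked
  4. S → V ← C ← B → J — V:collider[blocks]; C:chain[blocks]; B:fork[blocks] ⇒ blocked
  5. S → Y → C ← B → J — Y:chain[blocks]; C:collider[open]; B:fork[blocks] ⇒ blocked
  6. S → Y → C → V ← J — Y:chain[blocks]; C:chain[blocks]; V:collider[blocks] ⇒ blocked
All paths are blocked; S ⊥ J | {B, C, P, Y} holds.

Yes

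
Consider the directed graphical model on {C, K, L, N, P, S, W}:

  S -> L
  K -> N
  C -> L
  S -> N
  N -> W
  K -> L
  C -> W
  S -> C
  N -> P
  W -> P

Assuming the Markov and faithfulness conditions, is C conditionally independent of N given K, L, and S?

Enumerating the 6 paths from C to N and testing each for blocking by {K, L, S}:
Path 1: C ← S → L ← K → N
  S is a fork here and S is conditioned on, so the path is blocked at S.
Path 2: C ← S → N
  S is a fork here and S is conditioned on, so the path is blocked at S.
Path 3: C → W → P ← N
  P is a collider here and neither P nor any of its descendants is conditioned on, so the collider stays closed — the path is blocked at P.
Path 4: C → W ← N
  W is a collider here and neither W nor any of its descendants is conditioned on, so the collider stays closed — the path is blocked at W.
Path 5: C → L ← K → N
  K is a fork here and K is conditioned on, so the path is blocked at K.
Path 6: C → L ← S → N
  S is a fork here and S is conditioned on, so the path is blocked at S.
Every path is blocked, so C and N are d-separated given {K, L, S}.

Yes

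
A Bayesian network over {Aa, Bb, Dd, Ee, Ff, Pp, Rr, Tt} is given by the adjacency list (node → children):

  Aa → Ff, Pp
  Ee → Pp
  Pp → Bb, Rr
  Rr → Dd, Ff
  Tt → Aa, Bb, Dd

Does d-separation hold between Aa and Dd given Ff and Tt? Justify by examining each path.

No

We examine all 6 paths between Aa and Dd:
Path 1: Aa → Pp → Bb ← Tt → Dd
  Bb is a collider here and neither Bb nor any of its descendants is conditioned on, so the collider stays closed — the path is blocked at Bb.
Path 2: Aa → Pp → Rr → Dd
  Pp is a chain and Pp is not conditioned on; Rr is a chain and Rr is not conditioned on — no node blocks this path, so it is active.
Path 3: Aa ← Tt → Bb ← Pp → Rr → Dd
  Tt is a fork here and Tt is conditioned on, so the path is blocked at Tt.
Path 4: Aa ← Tt → Dd
  Tt is a fork here and Tt is conditioned on, so the path is blocked at Tt.
Path 5: Aa → Ff ← Rr ← Pp → Bb ← Tt → Dd
  Bb is a collider here and neither Bb nor any of its descendants is conditioned on, so the collider stays closed — the path is blocked at Bb.
Path 6: Aa → Ff ← Rr → Dd
  Ff is a collider and Ff is conditioned on, which opens it; Rr is a fork and Rr is not conditioned on — no node blocks this path, so it is active.
Since the path Aa → Pp → Rr → Dd is active, Aa and Dd are not d-separated given {Ff, Tt}.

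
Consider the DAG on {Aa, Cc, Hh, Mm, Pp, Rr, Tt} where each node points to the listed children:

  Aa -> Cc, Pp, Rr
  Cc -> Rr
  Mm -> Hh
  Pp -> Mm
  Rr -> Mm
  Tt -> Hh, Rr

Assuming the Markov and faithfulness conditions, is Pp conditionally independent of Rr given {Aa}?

Yes

Enumerating the 4 paths from Pp to Rr and testing each for blocking by {Aa}:
  1. Pp ← Aa → Cc → Rr — Aa:fork[blocks]; Cc:chain[open] ⇒ blocked
  2. Pp ← Aa → Rr — Aa:fork[blocks] ⇒ blocked
  3. Pp → Mm → Hh ← Tt → Rr — Mm:chain[open]; Hh:collider[blocks]; Tt:fork[open] ⇒ blocked
  4. Pp → Mm ← Rr — Mm:collider[blocks] ⇒ blocked
Every path is blocked, so Pp and Rr are d-separated given {Aa}.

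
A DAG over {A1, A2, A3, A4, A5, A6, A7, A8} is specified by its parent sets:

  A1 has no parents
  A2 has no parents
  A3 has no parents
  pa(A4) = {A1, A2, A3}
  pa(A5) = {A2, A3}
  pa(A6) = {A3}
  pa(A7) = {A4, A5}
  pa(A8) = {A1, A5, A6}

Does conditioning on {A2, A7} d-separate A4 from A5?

6 paths connect A4 and A5; each must be blocked for d-separation to hold:
Path 1: A4 ← A1 → A8 ← A5
  A8 is a collider here and neither A8 nor any of its descendants is conditioned on, so the collider stays closed — the path is blocked at A8.
Path 2: A4 ← A1 → A8 ← A6 ← A3 → A5
  A8 is a collider here and neither A8 nor any of its descendants is conditioned on, so the collider stays closed — the path is blocked at A8.
Path 3: A4 → A7 ← A5
  A7 is a collider and A7 is conditioned on, which opens it — no node blocks this path, so it is active.
Path 4: A4 ← A3 → A5
  A3 is a fork and A3 is not conditioned on — no node blocks this path, so it is active.
Path 5: A4 ← A3 → A6 → A8 ← A5
  A8 is a collider here and neither A8 nor any of its descendants is conditioned on, so the collider stays closed — the path is blocked at A8.
Path 6: A4 ← A2 → A5
  A2 is a fork here and A2 is conditioned on, so the path is blocked at A2.
Because an active path exists, A4 and A5 are not d-separated.

No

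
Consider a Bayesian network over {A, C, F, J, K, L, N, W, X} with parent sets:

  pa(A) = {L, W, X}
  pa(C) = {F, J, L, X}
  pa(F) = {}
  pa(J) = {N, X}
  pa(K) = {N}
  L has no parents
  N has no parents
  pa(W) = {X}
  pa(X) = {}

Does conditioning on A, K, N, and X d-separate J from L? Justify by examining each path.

Yes — J and L are d-separated given {A, K, N, X}.

Enumerating the 6 paths from J to L and testing each for blocking by {A, K, N, X}:
  1. J ← X → W → A ← L — X:fork[blocks]; W:chain[open]; A:collider[open] ⇒ blocked
  2. J ← X → C ← L — X:fork[blocks]; C:collider[blocks] ⇒ blocked
  3. J ← X → A ← L — X:fork[blocks]; A:collider[open] ⇒ blocked
  4. J → C ← X → W → A ← L — C:collider[blocks]; X:fork[blocks]; W:chain[open]; A:collider[open] ⇒ blocked
  5. J → C ← X → A ← L — C:collider[blocks]; X:fork[blocks]; A:collider[open] ⇒ blocked
  6. J → C ← L — C:collider[blocks] ⇒ blocked
Since every path is blocked, d-separation holds.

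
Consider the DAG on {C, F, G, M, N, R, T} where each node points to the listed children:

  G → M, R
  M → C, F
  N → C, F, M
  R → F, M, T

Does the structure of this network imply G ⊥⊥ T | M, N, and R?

We examine all 5 paths between G and T:
Path 1: G → M ← N → F ← R → T
  N is a fork here and N is conditioned on, so the path is blocked at N.
Path 2: G → M → C ← N → F ← R → T
  M is a chain here and M is conditioned on, so the path is blocked at M.
Path 3: G → M → F ← R → T
  M is a chain here and M is conditioned on, so the path is blocked at M.
Path 4: G → M ← R → T
  R is a fork here and R is conditioned on, so the path is blocked at R.
Path 5: G → R → T
  R is a chain here and R is conditioned on, so the path is blocked at R.
Every path is blocked, so G and T are d-separated given {M, N, R}.

Yes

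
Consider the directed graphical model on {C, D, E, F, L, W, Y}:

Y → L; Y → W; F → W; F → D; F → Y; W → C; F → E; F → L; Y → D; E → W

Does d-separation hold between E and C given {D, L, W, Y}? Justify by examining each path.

Enumerating the 5 paths from E to C and testing each for blocking by {D, L, W, Y}:
  1. E ← F → W → C — F:fork[open]; W:chain[blocks] ⇒ blocked
  2. E ← F → D ← Y → W → C — F:fork[open]; D:collider[open]; Y:fork[blocks]; W:chain[blocks] ⇒ blocked
  3. E ← F → Y → W → C — F:fork[open]; Y:chain[blocks]; W:chain[blocks] ⇒ blocked
  4. E ← F → L ← Y → W → C — F:fork[open]; L:collider[open]; Y:fork[blocks]; W:chain[blocks] ⇒ blocked
  5. E → W → C — W:chain[blocks] ⇒ blocked
All paths are blocked; E ⊥ C | {D, L, W, Y} holds.

Yes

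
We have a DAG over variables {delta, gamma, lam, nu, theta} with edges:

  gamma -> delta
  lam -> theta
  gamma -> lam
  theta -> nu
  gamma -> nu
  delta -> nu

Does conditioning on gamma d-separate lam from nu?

3 paths connect lam and nu; each must be blocked for d-separation to hold:
Path 1: lam → theta → nu
  theta is a chain and theta is not conditioned on — no node blocks this path, so it is active.
Path 2: lam ← gamma → nu
  gamma is a fork here and gamma is conditioned on, so the path is blocked at gamma.
Path 3: lam ← gamma → delta → nu
  gamma is a fork here and gamma is conditioned on, so the path is blocked at gamma.
Because an active path exists, lam and nu are not d-separated.

No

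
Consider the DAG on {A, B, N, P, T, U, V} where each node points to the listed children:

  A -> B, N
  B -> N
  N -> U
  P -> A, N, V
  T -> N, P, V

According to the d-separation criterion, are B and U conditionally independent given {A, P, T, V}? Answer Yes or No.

No

We examine all 5 paths between B and U:
Path 1: B ← A ← P → V ← T → N → U
  A is a chain here and A is conditioned on, so the path is blocked at A.
Path 2: B ← A ← P ← T → N → U
  A is a chain here and A is conditioned on, so the path is blocked at A.
Path 3: B ← A ← P → N → U
  A is a chain here and A is conditioned on, so the path is blocked at A.
Path 4: B ← A → N → U
  A is a fork here and A is conditioned on, so the path is blocked at A.
Path 5: B → N → U
  N is a chain and N is not conditioned on — no node blocks this path, so it is active.
Because an active path exists, B and U are not d-separated.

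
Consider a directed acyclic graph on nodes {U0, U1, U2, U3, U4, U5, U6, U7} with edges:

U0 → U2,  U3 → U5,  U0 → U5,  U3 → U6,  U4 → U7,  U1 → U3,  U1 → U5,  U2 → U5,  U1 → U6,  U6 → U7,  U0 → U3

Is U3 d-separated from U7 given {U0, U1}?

5 paths connect U3 and U7; each must be blocked for d-separation to hold:
  1. U3 → U5 ← U1 → U6 → U7 — U5:collider[blocks]; U1:fork[blocks]; U6:chain[open] ⇒ blocked
  2. U3 ← U1 → U6 → U7 — U1:fork[blocks]; U6:chain[open] ⇒ blocked
  3. U3 ← U0 → U5 ← U1 → U6 → U7 — U0:fork[blocks]; U5:collider[blocks]; U1:fork[blocks]; U6:chain[open] ⇒ blocked
  4. U3 ← U0 → U2 → U5 ← U1 → U6 → U7 — U0:fork[blocks]; U2:chain[open]; U5:collider[blocks]; U1:fork[blocks]; U6:chain[open] ⇒ blocked
  5. U3 → U6 → U7 — U6:chain[open] ⇒ active
Since the path U3 → U6 → U7 is active, U3 and U7 are not d-separated given {U0, U1}.

No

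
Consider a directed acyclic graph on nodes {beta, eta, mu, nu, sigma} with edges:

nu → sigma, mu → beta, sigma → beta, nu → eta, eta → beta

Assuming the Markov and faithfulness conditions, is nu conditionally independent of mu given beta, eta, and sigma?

There are 2 undirected paths between nu and mu; checking each against the conditioning set {beta, eta, sigma}:
Path 1: nu → eta → beta ← mu
  eta is a chain here and eta is conditioned on, so the path is blocked at eta.
Path 2: nu → sigma → beta ← mu
  sigma is a chain here and sigma is conditioned on, so the path is blocked at sigma.
Every path is blocked, so nu and mu are d-separated given {beta, eta, sigma}.

Yes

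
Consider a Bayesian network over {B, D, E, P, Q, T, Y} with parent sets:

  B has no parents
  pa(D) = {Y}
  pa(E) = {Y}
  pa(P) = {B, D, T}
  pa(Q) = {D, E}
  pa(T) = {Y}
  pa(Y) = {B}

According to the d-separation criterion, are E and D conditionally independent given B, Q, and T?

No — E and D are not d-separated given {B, Q, T}.

We examine all 4 paths between E and D:
  1. E → Q ← D — Q:collider[open] ⇒ active
  2. E ← Y → D — Y:fork[open] ⇒ active
  3. E ← Y ← B → P ← D — Y:chain[open]; B:fork[blocks]; P:collider[blocks] ⇒ blocked
  4. E ← Y → T → P ← D — Y:fork[open]; T:chain[blocks]; P:collider[blocks] ⇒ blocked
Because an active path exists, E and D are not d-separated.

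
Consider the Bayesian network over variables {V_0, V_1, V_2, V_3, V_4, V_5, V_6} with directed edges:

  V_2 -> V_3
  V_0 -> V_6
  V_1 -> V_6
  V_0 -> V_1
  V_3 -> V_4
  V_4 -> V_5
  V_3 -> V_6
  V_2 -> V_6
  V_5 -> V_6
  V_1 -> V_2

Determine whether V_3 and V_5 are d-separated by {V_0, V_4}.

We examine all 5 paths between V_3 and V_5:
Path 1: V_3 → V_6 ← V_5
  V_6 is a collider here and neither V_6 nor any of its descendants is conditioned on, so the collider stays closed — the path is blocked at V_6.
Path 2: V_3 ← V_2 → V_6 ← V_5
  V_6 is a collider here and neither V_6 nor any of its descendants is conditioned on, so the collider stays closed — the path is blocked at V_6.
Path 3: V_3 ← V_2 ← V_1 → V_6 ← V_5
  V_6 is a collider here and neither V_6 nor any of its descendants is conditioned on, so the collider stays closed — the path is blocked at V_6.
Path 4: V_3 ← V_2 ← V_1 ← V_0 → V_6 ← V_5
  V_0 is a fork here and V_0 is conditioned on, so the path is blocked at V_0.
Path 5: V_3 → V_4 → V_5
  V_4 is a chain here and V_4 is conditioned on, so the path is blocked at V_4.
All paths are blocked; V_3 ⊥ V_5 | {V_0, V_4} holds.

Yes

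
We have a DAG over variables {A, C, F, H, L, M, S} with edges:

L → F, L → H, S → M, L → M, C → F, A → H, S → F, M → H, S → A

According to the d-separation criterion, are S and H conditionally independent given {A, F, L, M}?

There are 5 undirected paths between S and H; checking each against the conditioning set {A, F, L, M}:
Path 1: S → M → H
  M is a chain here and M is conditioned on, so the path is blocked at M.
Path 2: S → M ← L → H
  L is a fork here and L is conditioned on, so the path is blocked at L.
Path 3: S → A → H
  A is a chain here and A is conditioned on, so the path is blocked at A.
Path 4: S → F ← L → M → H
  L is a fork here and L is conditioned on, so the path is blocked at L.
Path 5: S → F ← L → H
  L is a fork here and L is conditioned on, so the path is blocked at L.
All paths are blocked; S ⊥ H | {A, F, L, M} holds.

Yes — S and H are d-separated given {A, F, L, M}.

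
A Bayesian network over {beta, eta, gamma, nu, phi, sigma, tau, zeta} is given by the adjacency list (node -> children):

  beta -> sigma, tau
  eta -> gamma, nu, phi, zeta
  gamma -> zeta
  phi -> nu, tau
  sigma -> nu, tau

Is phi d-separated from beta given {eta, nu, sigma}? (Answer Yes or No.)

Yes — phi and beta are d-separated given {eta, nu, sigma}.

We examine all 6 paths between phi and beta:
  1. phi ← eta → nu ← sigma → tau ← beta — eta:fork[blocks]; nu:collider[open]; sigma:fork[blocks]; tau:collider[blocks] ⇒ blocked
  2. phi ← eta → nu ← sigma ← beta — eta:fork[blocks]; nu:collider[open]; sigma:chain[blocks] ⇒ blocked
  3. phi → tau ← sigma ← beta — tau:collider[blocks]; sigma:chain[blocks] ⇒ blocked
  4. phi → tau ← beta — tau:collider[blocks] ⇒ blocked
  5. phi → nu ← sigma → tau ← beta — nu:collider[open]; sigma:fork[blocks]; tau:collider[blocks] ⇒ blocked
  6. phi → nu ← sigma ← beta — nu:collider[open]; sigma:chain[blocks] ⇒ blocked
All paths are blocked; phi ⊥ beta | {eta, nu, sigma} holds.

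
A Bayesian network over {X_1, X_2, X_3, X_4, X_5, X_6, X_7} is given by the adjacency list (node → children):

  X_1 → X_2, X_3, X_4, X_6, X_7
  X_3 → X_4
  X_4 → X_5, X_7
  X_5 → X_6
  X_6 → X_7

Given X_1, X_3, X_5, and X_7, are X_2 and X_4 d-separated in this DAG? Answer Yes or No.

6 paths connect X_2 and X_4; each must be blocked for d-separation to hold:
  1. X_2 ← X_1 → X_7 ← X_6 ← X_5 ← X_4 — X_1:fork[blocks]; X_7:collider[open]; X_6:chain[open]; X_5:chain[blocks] ⇒ blocked
  2. X_2 ← X_1 → X_7 ← X_4 — X_1:fork[blocks]; X_7:collider[open] ⇒ blocked
  3. X_2 ← X_1 → X_6 → X_7 ← X_4 — X_1:fork[blocks]; X_6:chain[open]; X_7:collider[open] ⇒ blocked
  4. X_2 ← X_1 → X_6 ← X_5 ← X_4 — X_1:fork[blocks]; X_6:collider[open]; X_5:chain[blocks] ⇒ blocked
  5. X_2 ← X_1 → X_3 → X_4 — X_1:fork[blocks]; X_3:chain[blocks] ⇒ blocked
  6. X_2 ← X_1 → X_4 — X_1:fork[blocks] ⇒ blocked
All paths are blocked; X_2 ⊥ X_4 | {X_1, X_3, X_5, X_7} holds.

Yes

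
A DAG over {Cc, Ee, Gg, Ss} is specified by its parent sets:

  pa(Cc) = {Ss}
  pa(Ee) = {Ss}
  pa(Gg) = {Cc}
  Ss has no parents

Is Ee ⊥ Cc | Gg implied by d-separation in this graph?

No

The only undirected path from Ee to Cc is:
Path 1: Ee ← Ss → Cc
  Ss is a fork and Ss is not conditioned on — no node blocks this path, so it is active.
Since the path Ee ← Ss → Cc is active, Ee and Cc are not d-separated given {Gg}.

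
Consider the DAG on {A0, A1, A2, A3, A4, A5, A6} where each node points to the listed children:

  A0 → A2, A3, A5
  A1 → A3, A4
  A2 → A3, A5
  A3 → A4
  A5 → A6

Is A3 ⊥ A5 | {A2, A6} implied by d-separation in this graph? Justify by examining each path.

Enumerating the 4 paths from A3 to A5 and testing each for blocking by {A2, A6}:
Path 1: A3 ← A2 → A5
  A2 is a fork here and A2 is conditioned on, so the path is blocked at A2.
Path 2: A3 ← A2 ← A0 → A5
  A2 is a chain here and A2 is conditioned on, so the path is blocked at A2.
Path 3: A3 ← A0 → A2 → A5
  A2 is a chain here and A2 is conditioned on, so the path is blocked at A2.
Path 4: A3 ← A0 → A5
  A0 is a fork and A0 is not conditioned on — no node blocks this path, so it is active.
Because an active path exists, A3 and A5 are not d-separated.

No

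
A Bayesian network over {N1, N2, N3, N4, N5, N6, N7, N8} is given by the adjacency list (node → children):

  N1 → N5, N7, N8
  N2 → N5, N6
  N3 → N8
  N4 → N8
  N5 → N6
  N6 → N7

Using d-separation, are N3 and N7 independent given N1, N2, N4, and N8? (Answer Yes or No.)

Yes — N3 and N7 are d-separated given {N1, N2, N4, N8}.

We examine all 3 paths between N3 and N7:
  1. N3 → N8 ← N1 → N7 — N8:collider[open]; N1:fork[blocks] ⇒ blocked
  2. N3 → N8 ← N1 → N5 ← N2 → N6 → N7 — N8:collider[open]; N1:fork[blocks]; N5:collider[blocks]; N2:fork[blocks]; N6:chain[open] ⇒ blocked
  3. N3 → N8 ← N1 → N5 → N6 → N7 — N8:collider[open]; N1:fork[blocks]; N5:chain[open]; N6:chain[open] ⇒ blocked
Every path is blocked, so N3 and N7 are d-separated given {N1, N2, N4, N8}.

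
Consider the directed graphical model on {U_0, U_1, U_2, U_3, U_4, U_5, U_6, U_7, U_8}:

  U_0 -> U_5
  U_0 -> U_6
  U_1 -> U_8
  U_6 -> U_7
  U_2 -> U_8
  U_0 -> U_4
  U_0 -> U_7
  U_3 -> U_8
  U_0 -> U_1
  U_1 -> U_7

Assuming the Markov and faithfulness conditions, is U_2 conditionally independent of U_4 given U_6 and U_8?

No

3 paths connect U_2 and U_4; each must be blocked for d-separation to hold:
Path 1: U_2 → U_8 ← U_1 ← U_0 → U_4
  U_8 is a collider and U_8 is conditioned on, which opens it; U_1 is a chain and U_1 is not conditioned on; U_0 is a fork and U_0 is not conditioned on — no node blocks this path, so it is active.
Path 2: U_2 → U_8 ← U_1 → U_7 ← U_0 → U_4
  U_7 is a collider here and neither U_7 nor any of its descendants is conditioned on, so the collider stays closed — the path is blocked at U_7.
Path 3: U_2 → U_8 ← U_1 → U_7 ← U_6 ← U_0 → U_4
  U_7 is a collider here and neither U_7 nor any of its descendants is conditioned on, so the collider stays closed — the path is blocked at U_7.
Since the path U_2 → U_8 ← U_1 ← U_0 → U_4 is active, U_2 and U_4 are not d-separated given {U_6, U_8}.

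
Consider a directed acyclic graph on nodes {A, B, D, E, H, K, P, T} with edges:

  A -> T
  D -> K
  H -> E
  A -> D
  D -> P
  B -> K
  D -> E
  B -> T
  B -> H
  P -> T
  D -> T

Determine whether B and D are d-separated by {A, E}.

No

There are 5 undirected paths between B and D; checking each against the conditioning set {A, E}:
Path 1: B → K ← D
  K is a collider here and neither K nor any of its descendants is conditioned on, so the collider stays closed — the path is blocked at K.
Path 2: B → H → E ← D
  H is a chain and H is not conditioned on; E is a collider and E is conditioned on, which opens it — no node blocks this path, so it is active.
Path 3: B → T ← D
  T is a collider here and neither T nor any of its descendants is conditioned on, so the collider stays closed — the path is blocked at T.
Path 4: B → T ← P ← D
  T is a collider here and neither T nor any of its descendants is conditioned on, so the collider stays closed — the path is blocked at T.
Path 5: B → T ← A → D
  T is a collider here and neither T nor any of its descendants is conditioned on, so the collider stays closed — the path is blocked at T.
At least one path is unblocked, so d-separation fails.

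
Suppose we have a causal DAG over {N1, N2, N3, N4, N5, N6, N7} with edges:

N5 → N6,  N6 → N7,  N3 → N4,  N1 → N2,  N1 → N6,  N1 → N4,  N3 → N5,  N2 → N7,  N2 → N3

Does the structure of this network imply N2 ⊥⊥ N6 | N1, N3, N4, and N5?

There are 5 undirected paths between N2 and N6; checking each against the conditioning set {N1, N3, N4, N5}:
Path 1: N2 ← N1 → N4 ← N3 → N5 → N6
  N1 is a fork here and N1 is conditioned on, so the path is blocked at N1.
Path 2: N2 ← N1 → N6
  N1 is a fork here and N1 is conditioned on, so the path is blocked at N1.
Path 3: N2 → N3 → N4 ← N1 → N6
  N3 is a chain here and N3 is conditioned on, so the path is blocked at N3.
Path 4: N2 → N3 → N5 → N6
  N3 is a chain here and N3 is conditioned on, so the path is blocked at N3.
Path 5: N2 → N7 ← N6
  N7 is a collider here and neither N7 nor any of its descendants is conditioned on, so the collider stays closed — the path is blocked at N7.
All paths are blocked; N2 ⊥ N6 | {N1, N3, N4, N5} holds.

Yes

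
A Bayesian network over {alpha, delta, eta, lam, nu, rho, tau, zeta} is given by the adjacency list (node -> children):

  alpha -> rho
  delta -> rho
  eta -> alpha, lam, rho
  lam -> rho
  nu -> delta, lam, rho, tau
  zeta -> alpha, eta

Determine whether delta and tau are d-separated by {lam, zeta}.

No — delta and tau are not d-separated given {lam, zeta}.

There are 6 undirected paths between delta and tau; checking each against the conditioning set {lam, zeta}:
  1. delta → rho ← eta → lam ← nu → tau — rho:collider[blocks]; eta:fork[open]; lam:collider[open]; nu:fork[open] ⇒ blocked
  2. delta → rho ← alpha ← zeta → eta → lam ← nu → tau — rho:collider[blocks]; alpha:chain[open]; zeta:fork[blocks]; eta:chain[open]; lam:collider[open]; nu:fork[open] ⇒ blocked
  3. delta → rho ← alpha ← eta → lam ← nu → tau — rho:collider[blocks]; alpha:chain[open]; eta:fork[open]; lam:collider[open]; nu:fork[open] ⇒ blocked
  4. delta → rho ← lam ← nu → tau — rho:collider[blocks]; lam:chain[blocks]; nu:fork[open] ⇒ blocked
  5. delta → rho ← nu → tau — rho:collider[blocks]; nu:fork[open] ⇒ blocked
  6. delta ← nu → tau — nu:fork[open] ⇒ active
Since the path delta ← nu → tau is active, delta and tau are not d-separated given {lam, zeta}.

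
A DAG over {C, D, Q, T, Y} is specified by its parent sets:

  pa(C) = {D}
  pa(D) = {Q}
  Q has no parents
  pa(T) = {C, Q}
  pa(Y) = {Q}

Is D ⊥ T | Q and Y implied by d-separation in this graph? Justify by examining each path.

There are 2 undirected paths between D and T; checking each against the conditioning set {Q, Y}:
  1. D ← Q → T — Q:fork[blocks] ⇒ blocked
  2. D → C → T — C:chain[open] ⇒ active
Since the path D → C → T is active, D and T are not d-separated given {Q, Y}.

No — D and T are not d-separated given {Q, Y}.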